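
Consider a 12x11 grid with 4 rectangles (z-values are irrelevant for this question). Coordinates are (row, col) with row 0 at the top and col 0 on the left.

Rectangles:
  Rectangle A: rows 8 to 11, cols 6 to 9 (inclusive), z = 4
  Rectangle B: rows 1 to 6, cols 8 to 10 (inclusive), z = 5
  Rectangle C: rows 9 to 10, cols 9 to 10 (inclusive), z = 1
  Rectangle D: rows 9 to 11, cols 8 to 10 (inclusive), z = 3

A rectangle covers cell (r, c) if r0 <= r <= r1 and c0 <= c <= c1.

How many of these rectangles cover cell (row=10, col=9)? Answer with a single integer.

Check cell (10,9):
  A: rows 8-11 cols 6-9 -> covers
  B: rows 1-6 cols 8-10 -> outside (row miss)
  C: rows 9-10 cols 9-10 -> covers
  D: rows 9-11 cols 8-10 -> covers
Count covering = 3

Answer: 3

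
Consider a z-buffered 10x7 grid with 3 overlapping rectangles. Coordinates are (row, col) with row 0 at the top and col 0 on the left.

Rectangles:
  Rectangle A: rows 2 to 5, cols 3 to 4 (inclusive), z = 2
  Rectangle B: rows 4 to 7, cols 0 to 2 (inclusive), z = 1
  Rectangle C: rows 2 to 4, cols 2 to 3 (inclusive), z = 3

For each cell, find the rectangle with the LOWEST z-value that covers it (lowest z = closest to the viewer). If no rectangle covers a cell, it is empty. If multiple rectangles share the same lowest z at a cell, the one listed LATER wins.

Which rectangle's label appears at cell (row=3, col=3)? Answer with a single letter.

Check cell (3,3):
  A: rows 2-5 cols 3-4 z=2 -> covers; best now A (z=2)
  B: rows 4-7 cols 0-2 -> outside (row miss)
  C: rows 2-4 cols 2-3 z=3 -> covers; best now A (z=2)
Winner: A at z=2

Answer: A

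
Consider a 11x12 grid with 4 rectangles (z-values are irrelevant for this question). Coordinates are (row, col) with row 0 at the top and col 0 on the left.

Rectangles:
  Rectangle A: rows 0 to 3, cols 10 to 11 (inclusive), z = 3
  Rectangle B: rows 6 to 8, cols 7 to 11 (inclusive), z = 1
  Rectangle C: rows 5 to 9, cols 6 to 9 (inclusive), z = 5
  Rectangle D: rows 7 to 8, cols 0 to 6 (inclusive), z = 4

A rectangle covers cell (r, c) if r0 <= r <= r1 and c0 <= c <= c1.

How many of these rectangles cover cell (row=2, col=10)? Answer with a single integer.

Answer: 1

Derivation:
Check cell (2,10):
  A: rows 0-3 cols 10-11 -> covers
  B: rows 6-8 cols 7-11 -> outside (row miss)
  C: rows 5-9 cols 6-9 -> outside (row miss)
  D: rows 7-8 cols 0-6 -> outside (row miss)
Count covering = 1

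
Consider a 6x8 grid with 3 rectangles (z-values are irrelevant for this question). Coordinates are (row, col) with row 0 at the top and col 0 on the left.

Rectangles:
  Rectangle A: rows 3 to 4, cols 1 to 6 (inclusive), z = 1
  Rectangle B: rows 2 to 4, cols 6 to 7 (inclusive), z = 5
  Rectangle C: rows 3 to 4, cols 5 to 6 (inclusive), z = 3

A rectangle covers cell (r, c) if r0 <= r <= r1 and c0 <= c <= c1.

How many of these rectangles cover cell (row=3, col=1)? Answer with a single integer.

Answer: 1

Derivation:
Check cell (3,1):
  A: rows 3-4 cols 1-6 -> covers
  B: rows 2-4 cols 6-7 -> outside (col miss)
  C: rows 3-4 cols 5-6 -> outside (col miss)
Count covering = 1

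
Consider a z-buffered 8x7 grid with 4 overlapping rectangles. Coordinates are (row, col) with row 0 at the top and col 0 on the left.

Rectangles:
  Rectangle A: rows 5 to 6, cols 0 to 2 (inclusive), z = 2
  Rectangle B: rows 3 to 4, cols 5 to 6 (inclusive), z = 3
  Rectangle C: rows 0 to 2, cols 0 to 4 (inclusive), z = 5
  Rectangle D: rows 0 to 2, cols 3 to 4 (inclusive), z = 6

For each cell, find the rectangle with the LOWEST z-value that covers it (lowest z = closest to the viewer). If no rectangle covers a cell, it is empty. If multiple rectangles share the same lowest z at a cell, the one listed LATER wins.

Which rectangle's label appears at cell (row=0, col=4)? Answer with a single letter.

Answer: C

Derivation:
Check cell (0,4):
  A: rows 5-6 cols 0-2 -> outside (row miss)
  B: rows 3-4 cols 5-6 -> outside (row miss)
  C: rows 0-2 cols 0-4 z=5 -> covers; best now C (z=5)
  D: rows 0-2 cols 3-4 z=6 -> covers; best now C (z=5)
Winner: C at z=5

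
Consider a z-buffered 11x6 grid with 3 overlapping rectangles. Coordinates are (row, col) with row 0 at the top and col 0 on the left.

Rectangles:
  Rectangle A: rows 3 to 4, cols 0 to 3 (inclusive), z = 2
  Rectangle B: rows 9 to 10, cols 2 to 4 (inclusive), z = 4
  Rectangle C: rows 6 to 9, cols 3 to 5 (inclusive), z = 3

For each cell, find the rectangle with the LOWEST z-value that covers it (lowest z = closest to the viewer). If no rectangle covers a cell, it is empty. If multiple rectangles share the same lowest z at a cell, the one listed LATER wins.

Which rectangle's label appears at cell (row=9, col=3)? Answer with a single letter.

Check cell (9,3):
  A: rows 3-4 cols 0-3 -> outside (row miss)
  B: rows 9-10 cols 2-4 z=4 -> covers; best now B (z=4)
  C: rows 6-9 cols 3-5 z=3 -> covers; best now C (z=3)
Winner: C at z=3

Answer: C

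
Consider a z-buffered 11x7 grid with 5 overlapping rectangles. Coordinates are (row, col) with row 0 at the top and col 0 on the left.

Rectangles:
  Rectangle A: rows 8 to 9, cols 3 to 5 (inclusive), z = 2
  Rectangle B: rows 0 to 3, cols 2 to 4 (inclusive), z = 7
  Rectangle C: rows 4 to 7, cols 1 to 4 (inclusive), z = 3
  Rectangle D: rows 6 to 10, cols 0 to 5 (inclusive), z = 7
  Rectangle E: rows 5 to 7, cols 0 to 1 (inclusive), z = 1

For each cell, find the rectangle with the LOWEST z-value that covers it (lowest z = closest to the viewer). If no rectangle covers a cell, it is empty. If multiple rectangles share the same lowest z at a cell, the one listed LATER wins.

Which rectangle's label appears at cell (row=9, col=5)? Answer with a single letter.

Answer: A

Derivation:
Check cell (9,5):
  A: rows 8-9 cols 3-5 z=2 -> covers; best now A (z=2)
  B: rows 0-3 cols 2-4 -> outside (row miss)
  C: rows 4-7 cols 1-4 -> outside (row miss)
  D: rows 6-10 cols 0-5 z=7 -> covers; best now A (z=2)
  E: rows 5-7 cols 0-1 -> outside (row miss)
Winner: A at z=2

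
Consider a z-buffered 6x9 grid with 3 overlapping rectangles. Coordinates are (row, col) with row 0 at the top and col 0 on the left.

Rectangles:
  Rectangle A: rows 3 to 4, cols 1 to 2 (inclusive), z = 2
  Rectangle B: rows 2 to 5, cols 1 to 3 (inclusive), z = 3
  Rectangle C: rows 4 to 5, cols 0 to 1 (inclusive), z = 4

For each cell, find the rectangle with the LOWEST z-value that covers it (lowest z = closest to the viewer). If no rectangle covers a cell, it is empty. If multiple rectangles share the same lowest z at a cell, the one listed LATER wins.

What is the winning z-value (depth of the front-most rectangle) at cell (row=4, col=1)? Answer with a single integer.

Answer: 2

Derivation:
Check cell (4,1):
  A: rows 3-4 cols 1-2 z=2 -> covers; best now A (z=2)
  B: rows 2-5 cols 1-3 z=3 -> covers; best now A (z=2)
  C: rows 4-5 cols 0-1 z=4 -> covers; best now A (z=2)
Winner: A at z=2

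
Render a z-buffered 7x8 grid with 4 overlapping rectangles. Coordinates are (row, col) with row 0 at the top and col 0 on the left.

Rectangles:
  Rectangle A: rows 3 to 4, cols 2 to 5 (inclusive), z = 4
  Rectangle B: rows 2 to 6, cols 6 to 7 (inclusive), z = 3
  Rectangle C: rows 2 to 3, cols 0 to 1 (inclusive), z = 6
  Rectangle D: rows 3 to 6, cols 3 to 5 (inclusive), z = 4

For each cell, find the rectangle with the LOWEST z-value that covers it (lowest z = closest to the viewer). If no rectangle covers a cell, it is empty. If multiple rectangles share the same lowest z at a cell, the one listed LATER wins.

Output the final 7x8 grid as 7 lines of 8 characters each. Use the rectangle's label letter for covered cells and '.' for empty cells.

........
........
CC....BB
CCADDDBB
..ADDDBB
...DDDBB
...DDDBB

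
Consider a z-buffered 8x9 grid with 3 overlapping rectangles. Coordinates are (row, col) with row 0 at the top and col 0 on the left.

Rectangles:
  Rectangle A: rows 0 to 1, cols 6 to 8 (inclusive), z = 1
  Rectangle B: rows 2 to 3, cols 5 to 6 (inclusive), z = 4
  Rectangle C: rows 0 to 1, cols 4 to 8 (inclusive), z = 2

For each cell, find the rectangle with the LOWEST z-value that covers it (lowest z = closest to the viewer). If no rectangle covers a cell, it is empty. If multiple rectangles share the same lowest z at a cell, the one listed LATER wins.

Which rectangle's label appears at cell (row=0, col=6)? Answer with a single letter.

Answer: A

Derivation:
Check cell (0,6):
  A: rows 0-1 cols 6-8 z=1 -> covers; best now A (z=1)
  B: rows 2-3 cols 5-6 -> outside (row miss)
  C: rows 0-1 cols 4-8 z=2 -> covers; best now A (z=1)
Winner: A at z=1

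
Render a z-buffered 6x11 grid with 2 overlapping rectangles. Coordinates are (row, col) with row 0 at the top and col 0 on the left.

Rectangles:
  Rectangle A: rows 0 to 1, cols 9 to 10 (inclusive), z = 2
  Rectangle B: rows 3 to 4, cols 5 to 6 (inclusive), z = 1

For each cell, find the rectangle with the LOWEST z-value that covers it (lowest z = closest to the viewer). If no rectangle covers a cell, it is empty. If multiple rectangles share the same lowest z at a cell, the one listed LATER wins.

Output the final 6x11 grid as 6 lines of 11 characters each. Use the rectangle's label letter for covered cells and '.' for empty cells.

.........AA
.........AA
...........
.....BB....
.....BB....
...........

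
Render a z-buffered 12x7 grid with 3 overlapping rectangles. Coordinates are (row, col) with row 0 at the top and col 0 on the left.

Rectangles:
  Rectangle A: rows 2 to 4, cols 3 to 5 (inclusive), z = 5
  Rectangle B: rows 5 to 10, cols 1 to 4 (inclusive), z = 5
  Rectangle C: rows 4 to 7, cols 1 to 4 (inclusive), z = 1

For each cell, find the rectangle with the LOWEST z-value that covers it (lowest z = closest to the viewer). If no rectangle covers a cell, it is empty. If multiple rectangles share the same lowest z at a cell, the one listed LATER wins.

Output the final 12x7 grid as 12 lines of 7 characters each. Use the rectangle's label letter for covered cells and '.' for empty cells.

.......
.......
...AAA.
...AAA.
.CCCCA.
.CCCC..
.CCCC..
.CCCC..
.BBBB..
.BBBB..
.BBBB..
.......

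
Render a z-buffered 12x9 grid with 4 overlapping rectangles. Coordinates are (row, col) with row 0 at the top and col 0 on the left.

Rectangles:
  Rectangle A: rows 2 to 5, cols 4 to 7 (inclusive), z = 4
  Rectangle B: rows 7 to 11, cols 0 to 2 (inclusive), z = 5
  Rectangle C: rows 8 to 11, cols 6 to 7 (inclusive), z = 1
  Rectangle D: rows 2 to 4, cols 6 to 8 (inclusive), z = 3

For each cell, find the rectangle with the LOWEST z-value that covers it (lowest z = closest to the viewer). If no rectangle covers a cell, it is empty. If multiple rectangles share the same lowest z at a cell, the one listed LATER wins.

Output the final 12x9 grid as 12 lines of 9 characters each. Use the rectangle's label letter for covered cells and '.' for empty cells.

.........
.........
....AADDD
....AADDD
....AADDD
....AAAA.
.........
BBB......
BBB...CC.
BBB...CC.
BBB...CC.
BBB...CC.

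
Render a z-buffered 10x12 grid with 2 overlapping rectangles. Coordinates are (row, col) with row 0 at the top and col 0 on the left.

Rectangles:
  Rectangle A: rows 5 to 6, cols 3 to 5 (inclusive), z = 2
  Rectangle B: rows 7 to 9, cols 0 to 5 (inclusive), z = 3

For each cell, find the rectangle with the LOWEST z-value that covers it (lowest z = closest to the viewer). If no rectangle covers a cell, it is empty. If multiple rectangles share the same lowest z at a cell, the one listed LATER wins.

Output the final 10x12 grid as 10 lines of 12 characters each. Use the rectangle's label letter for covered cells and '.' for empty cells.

............
............
............
............
............
...AAA......
...AAA......
BBBBBB......
BBBBBB......
BBBBBB......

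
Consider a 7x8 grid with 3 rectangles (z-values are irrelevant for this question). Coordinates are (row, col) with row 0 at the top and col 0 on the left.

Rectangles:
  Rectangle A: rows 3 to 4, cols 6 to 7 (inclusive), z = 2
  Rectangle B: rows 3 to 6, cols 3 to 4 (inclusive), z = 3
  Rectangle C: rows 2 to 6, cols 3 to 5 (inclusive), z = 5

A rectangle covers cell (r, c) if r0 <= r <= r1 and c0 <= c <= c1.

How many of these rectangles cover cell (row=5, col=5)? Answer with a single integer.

Answer: 1

Derivation:
Check cell (5,5):
  A: rows 3-4 cols 6-7 -> outside (row miss)
  B: rows 3-6 cols 3-4 -> outside (col miss)
  C: rows 2-6 cols 3-5 -> covers
Count covering = 1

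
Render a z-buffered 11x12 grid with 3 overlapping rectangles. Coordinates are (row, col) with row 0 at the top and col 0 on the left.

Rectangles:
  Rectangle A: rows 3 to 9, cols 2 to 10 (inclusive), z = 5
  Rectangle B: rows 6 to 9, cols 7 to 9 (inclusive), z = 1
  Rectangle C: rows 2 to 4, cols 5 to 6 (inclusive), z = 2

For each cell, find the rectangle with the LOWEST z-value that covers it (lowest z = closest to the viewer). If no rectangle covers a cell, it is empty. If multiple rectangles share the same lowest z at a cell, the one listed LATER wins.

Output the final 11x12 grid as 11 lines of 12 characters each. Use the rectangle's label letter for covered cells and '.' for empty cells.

............
............
.....CC.....
..AAACCAAAA.
..AAACCAAAA.
..AAAAAAAAA.
..AAAAABBBA.
..AAAAABBBA.
..AAAAABBBA.
..AAAAABBBA.
............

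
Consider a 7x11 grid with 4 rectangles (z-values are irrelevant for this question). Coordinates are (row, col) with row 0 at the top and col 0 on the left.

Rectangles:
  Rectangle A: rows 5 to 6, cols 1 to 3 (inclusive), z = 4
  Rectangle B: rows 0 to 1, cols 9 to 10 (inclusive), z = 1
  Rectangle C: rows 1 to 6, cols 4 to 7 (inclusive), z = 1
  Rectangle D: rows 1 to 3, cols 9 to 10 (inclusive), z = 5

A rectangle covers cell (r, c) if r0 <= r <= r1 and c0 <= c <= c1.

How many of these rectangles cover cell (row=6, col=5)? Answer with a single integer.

Check cell (6,5):
  A: rows 5-6 cols 1-3 -> outside (col miss)
  B: rows 0-1 cols 9-10 -> outside (row miss)
  C: rows 1-6 cols 4-7 -> covers
  D: rows 1-3 cols 9-10 -> outside (row miss)
Count covering = 1

Answer: 1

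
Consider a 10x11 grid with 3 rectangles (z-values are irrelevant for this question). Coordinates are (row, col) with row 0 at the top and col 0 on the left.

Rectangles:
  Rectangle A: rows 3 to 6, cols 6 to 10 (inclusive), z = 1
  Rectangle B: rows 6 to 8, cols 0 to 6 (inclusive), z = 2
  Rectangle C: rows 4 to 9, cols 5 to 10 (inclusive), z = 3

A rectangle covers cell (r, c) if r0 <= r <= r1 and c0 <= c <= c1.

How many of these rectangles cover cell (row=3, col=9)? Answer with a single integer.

Answer: 1

Derivation:
Check cell (3,9):
  A: rows 3-6 cols 6-10 -> covers
  B: rows 6-8 cols 0-6 -> outside (row miss)
  C: rows 4-9 cols 5-10 -> outside (row miss)
Count covering = 1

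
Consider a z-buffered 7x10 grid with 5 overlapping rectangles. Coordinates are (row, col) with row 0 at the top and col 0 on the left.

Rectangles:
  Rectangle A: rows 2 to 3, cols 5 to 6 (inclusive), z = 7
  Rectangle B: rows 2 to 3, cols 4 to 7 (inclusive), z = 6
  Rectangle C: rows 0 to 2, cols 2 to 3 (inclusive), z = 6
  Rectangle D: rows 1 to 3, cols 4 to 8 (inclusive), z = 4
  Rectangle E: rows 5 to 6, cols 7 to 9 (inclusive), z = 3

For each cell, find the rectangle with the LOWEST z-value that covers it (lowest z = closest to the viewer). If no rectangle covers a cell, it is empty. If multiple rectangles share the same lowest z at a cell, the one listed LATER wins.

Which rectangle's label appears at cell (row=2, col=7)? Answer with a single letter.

Check cell (2,7):
  A: rows 2-3 cols 5-6 -> outside (col miss)
  B: rows 2-3 cols 4-7 z=6 -> covers; best now B (z=6)
  C: rows 0-2 cols 2-3 -> outside (col miss)
  D: rows 1-3 cols 4-8 z=4 -> covers; best now D (z=4)
  E: rows 5-6 cols 7-9 -> outside (row miss)
Winner: D at z=4

Answer: D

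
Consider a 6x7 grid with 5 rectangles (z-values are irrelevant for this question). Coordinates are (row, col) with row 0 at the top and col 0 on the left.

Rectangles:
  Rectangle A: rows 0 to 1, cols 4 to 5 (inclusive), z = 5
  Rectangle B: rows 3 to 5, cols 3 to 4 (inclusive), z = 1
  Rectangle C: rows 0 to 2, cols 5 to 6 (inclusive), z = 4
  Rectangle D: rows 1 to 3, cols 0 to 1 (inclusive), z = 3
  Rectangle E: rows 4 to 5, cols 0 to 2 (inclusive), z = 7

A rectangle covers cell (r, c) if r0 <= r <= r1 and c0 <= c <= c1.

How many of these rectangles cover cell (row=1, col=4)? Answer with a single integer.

Check cell (1,4):
  A: rows 0-1 cols 4-5 -> covers
  B: rows 3-5 cols 3-4 -> outside (row miss)
  C: rows 0-2 cols 5-6 -> outside (col miss)
  D: rows 1-3 cols 0-1 -> outside (col miss)
  E: rows 4-5 cols 0-2 -> outside (row miss)
Count covering = 1

Answer: 1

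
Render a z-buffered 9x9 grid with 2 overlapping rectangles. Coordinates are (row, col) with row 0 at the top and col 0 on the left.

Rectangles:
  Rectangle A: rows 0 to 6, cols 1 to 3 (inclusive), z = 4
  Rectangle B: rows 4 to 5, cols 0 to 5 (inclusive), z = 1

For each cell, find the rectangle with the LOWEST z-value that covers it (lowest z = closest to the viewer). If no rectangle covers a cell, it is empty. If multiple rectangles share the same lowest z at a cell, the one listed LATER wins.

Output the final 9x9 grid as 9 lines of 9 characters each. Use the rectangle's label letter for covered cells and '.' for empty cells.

.AAA.....
.AAA.....
.AAA.....
.AAA.....
BBBBBB...
BBBBBB...
.AAA.....
.........
.........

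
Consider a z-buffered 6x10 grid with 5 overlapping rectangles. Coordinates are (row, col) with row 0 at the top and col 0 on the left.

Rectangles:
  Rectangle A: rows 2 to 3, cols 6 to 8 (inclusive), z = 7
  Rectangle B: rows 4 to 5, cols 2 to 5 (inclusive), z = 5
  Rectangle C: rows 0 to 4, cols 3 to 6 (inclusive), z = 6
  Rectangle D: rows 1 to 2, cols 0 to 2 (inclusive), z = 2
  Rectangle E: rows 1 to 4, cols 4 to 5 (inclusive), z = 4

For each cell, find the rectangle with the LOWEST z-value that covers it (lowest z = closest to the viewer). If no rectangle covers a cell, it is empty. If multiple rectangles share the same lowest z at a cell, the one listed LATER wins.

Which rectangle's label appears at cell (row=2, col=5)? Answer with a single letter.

Answer: E

Derivation:
Check cell (2,5):
  A: rows 2-3 cols 6-8 -> outside (col miss)
  B: rows 4-5 cols 2-5 -> outside (row miss)
  C: rows 0-4 cols 3-6 z=6 -> covers; best now C (z=6)
  D: rows 1-2 cols 0-2 -> outside (col miss)
  E: rows 1-4 cols 4-5 z=4 -> covers; best now E (z=4)
Winner: E at z=4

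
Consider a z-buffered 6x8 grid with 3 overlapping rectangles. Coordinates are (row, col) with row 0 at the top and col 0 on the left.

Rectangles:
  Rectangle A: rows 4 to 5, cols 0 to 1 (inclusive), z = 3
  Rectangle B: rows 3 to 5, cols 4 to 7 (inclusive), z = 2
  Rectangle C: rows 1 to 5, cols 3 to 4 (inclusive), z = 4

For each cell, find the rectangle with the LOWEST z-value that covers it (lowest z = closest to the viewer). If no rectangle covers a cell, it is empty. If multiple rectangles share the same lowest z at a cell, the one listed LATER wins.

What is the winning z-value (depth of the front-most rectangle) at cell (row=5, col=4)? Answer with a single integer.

Check cell (5,4):
  A: rows 4-5 cols 0-1 -> outside (col miss)
  B: rows 3-5 cols 4-7 z=2 -> covers; best now B (z=2)
  C: rows 1-5 cols 3-4 z=4 -> covers; best now B (z=2)
Winner: B at z=2

Answer: 2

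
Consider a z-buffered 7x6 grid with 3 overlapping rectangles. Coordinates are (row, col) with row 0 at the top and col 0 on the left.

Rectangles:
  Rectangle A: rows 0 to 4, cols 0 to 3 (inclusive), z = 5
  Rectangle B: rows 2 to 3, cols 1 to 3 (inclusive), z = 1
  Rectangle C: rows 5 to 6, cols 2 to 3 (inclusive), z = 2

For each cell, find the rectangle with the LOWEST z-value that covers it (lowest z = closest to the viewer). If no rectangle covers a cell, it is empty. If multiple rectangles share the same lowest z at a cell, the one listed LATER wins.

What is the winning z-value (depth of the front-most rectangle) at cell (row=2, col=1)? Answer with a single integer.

Answer: 1

Derivation:
Check cell (2,1):
  A: rows 0-4 cols 0-3 z=5 -> covers; best now A (z=5)
  B: rows 2-3 cols 1-3 z=1 -> covers; best now B (z=1)
  C: rows 5-6 cols 2-3 -> outside (row miss)
Winner: B at z=1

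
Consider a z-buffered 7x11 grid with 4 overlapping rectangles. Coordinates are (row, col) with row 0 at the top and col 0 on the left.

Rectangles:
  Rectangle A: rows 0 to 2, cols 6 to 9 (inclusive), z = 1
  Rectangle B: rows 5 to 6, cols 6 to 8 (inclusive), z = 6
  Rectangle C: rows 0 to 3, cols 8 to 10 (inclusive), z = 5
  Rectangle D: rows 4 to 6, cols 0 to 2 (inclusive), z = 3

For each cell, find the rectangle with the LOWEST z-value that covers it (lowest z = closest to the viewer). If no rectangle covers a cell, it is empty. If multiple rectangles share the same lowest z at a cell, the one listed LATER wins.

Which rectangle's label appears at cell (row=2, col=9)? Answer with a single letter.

Answer: A

Derivation:
Check cell (2,9):
  A: rows 0-2 cols 6-9 z=1 -> covers; best now A (z=1)
  B: rows 5-6 cols 6-8 -> outside (row miss)
  C: rows 0-3 cols 8-10 z=5 -> covers; best now A (z=1)
  D: rows 4-6 cols 0-2 -> outside (row miss)
Winner: A at z=1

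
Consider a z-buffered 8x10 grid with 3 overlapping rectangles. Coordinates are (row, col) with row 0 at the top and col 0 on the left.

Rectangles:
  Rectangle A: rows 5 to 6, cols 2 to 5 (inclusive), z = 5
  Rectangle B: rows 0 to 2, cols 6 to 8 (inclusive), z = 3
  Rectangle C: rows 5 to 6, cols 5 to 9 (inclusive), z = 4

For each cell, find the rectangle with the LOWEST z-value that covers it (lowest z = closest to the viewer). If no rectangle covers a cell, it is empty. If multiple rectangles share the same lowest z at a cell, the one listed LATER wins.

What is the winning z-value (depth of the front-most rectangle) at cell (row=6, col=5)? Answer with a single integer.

Check cell (6,5):
  A: rows 5-6 cols 2-5 z=5 -> covers; best now A (z=5)
  B: rows 0-2 cols 6-8 -> outside (row miss)
  C: rows 5-6 cols 5-9 z=4 -> covers; best now C (z=4)
Winner: C at z=4

Answer: 4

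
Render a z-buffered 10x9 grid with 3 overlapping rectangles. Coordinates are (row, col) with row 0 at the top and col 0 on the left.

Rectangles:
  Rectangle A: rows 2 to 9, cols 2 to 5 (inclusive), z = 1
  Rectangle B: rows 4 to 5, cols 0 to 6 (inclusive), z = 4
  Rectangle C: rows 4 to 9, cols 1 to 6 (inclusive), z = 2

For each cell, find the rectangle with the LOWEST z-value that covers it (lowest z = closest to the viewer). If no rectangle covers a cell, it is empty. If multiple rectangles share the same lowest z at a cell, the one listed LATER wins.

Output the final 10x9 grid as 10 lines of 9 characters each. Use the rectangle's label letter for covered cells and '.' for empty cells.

.........
.........
..AAAA...
..AAAA...
BCAAAAC..
BCAAAAC..
.CAAAAC..
.CAAAAC..
.CAAAAC..
.CAAAAC..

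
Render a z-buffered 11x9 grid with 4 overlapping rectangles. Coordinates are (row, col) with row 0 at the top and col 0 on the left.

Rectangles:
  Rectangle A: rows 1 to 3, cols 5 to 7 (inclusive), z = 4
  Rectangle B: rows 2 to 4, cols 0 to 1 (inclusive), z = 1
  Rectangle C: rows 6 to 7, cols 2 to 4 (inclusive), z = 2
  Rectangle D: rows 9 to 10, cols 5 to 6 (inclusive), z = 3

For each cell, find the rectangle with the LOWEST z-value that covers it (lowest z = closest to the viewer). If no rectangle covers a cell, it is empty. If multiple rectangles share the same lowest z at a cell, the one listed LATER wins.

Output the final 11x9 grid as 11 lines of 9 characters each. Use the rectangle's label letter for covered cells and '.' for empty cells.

.........
.....AAA.
BB...AAA.
BB...AAA.
BB.......
.........
..CCC....
..CCC....
.........
.....DD..
.....DD..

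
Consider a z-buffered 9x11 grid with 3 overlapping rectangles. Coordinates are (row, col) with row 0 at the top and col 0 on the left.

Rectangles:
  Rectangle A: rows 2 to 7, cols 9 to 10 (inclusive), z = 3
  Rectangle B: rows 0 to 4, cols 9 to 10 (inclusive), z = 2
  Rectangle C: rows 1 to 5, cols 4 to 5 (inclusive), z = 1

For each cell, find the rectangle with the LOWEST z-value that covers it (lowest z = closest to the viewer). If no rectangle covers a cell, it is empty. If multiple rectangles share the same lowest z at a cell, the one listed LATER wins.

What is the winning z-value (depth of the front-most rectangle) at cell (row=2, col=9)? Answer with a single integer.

Answer: 2

Derivation:
Check cell (2,9):
  A: rows 2-7 cols 9-10 z=3 -> covers; best now A (z=3)
  B: rows 0-4 cols 9-10 z=2 -> covers; best now B (z=2)
  C: rows 1-5 cols 4-5 -> outside (col miss)
Winner: B at z=2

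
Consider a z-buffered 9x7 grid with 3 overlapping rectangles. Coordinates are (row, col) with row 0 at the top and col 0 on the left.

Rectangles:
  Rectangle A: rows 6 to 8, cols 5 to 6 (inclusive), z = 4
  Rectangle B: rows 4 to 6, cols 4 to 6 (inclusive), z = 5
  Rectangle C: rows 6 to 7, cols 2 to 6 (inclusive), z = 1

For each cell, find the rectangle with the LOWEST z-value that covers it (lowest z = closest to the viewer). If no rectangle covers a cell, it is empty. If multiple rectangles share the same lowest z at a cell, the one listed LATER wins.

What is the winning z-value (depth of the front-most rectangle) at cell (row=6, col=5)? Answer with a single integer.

Answer: 1

Derivation:
Check cell (6,5):
  A: rows 6-8 cols 5-6 z=4 -> covers; best now A (z=4)
  B: rows 4-6 cols 4-6 z=5 -> covers; best now A (z=4)
  C: rows 6-7 cols 2-6 z=1 -> covers; best now C (z=1)
Winner: C at z=1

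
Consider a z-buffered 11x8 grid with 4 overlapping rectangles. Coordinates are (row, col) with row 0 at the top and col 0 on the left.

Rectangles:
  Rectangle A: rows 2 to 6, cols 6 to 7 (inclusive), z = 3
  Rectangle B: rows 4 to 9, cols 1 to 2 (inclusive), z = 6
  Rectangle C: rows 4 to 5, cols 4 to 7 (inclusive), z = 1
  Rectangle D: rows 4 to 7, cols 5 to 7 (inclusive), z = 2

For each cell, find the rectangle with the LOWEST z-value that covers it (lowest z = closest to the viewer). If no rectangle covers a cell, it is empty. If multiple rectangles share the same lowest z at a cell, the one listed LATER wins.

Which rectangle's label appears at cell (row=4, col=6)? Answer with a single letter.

Answer: C

Derivation:
Check cell (4,6):
  A: rows 2-6 cols 6-7 z=3 -> covers; best now A (z=3)
  B: rows 4-9 cols 1-2 -> outside (col miss)
  C: rows 4-5 cols 4-7 z=1 -> covers; best now C (z=1)
  D: rows 4-7 cols 5-7 z=2 -> covers; best now C (z=1)
Winner: C at z=1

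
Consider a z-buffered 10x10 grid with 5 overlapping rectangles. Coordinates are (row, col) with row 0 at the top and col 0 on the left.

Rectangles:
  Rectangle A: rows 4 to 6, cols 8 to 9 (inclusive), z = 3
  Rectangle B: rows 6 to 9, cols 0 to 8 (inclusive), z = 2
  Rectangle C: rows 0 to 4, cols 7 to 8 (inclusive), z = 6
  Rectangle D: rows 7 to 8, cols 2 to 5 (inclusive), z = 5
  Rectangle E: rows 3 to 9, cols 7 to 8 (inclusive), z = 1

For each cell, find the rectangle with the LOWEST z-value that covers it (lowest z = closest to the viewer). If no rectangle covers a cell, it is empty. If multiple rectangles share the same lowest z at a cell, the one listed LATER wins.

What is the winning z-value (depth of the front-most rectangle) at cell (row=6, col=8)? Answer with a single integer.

Check cell (6,8):
  A: rows 4-6 cols 8-9 z=3 -> covers; best now A (z=3)
  B: rows 6-9 cols 0-8 z=2 -> covers; best now B (z=2)
  C: rows 0-4 cols 7-8 -> outside (row miss)
  D: rows 7-8 cols 2-5 -> outside (row miss)
  E: rows 3-9 cols 7-8 z=1 -> covers; best now E (z=1)
Winner: E at z=1

Answer: 1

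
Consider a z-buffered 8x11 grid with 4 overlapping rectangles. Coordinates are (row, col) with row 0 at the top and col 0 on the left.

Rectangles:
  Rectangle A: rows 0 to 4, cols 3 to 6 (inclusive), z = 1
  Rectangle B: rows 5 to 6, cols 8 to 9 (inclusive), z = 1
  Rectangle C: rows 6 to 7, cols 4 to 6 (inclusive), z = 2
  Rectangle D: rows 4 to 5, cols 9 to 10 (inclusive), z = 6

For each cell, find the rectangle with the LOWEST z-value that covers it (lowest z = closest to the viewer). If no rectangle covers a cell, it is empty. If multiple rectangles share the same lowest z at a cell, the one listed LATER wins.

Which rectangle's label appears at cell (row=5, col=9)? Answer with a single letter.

Check cell (5,9):
  A: rows 0-4 cols 3-6 -> outside (row miss)
  B: rows 5-6 cols 8-9 z=1 -> covers; best now B (z=1)
  C: rows 6-7 cols 4-6 -> outside (row miss)
  D: rows 4-5 cols 9-10 z=6 -> covers; best now B (z=1)
Winner: B at z=1

Answer: B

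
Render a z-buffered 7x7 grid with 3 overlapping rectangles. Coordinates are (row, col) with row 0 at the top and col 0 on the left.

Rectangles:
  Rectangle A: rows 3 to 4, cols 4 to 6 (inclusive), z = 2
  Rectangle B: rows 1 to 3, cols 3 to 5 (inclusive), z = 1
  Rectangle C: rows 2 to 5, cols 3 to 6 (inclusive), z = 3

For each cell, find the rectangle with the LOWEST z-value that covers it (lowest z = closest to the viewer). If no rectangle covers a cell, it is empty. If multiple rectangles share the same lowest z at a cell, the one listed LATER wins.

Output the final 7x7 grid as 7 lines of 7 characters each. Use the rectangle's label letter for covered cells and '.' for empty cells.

.......
...BBB.
...BBBC
...BBBA
...CAAA
...CCCC
.......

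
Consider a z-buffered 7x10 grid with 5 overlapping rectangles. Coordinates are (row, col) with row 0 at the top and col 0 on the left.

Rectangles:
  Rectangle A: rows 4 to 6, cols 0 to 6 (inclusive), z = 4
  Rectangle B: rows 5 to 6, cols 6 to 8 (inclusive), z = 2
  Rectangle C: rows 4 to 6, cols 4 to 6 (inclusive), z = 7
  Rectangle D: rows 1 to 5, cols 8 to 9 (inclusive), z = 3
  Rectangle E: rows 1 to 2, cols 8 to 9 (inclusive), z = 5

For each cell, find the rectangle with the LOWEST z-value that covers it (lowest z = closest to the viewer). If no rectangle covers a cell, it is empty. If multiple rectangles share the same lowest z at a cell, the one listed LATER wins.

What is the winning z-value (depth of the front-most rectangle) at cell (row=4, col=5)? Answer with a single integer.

Answer: 4

Derivation:
Check cell (4,5):
  A: rows 4-6 cols 0-6 z=4 -> covers; best now A (z=4)
  B: rows 5-6 cols 6-8 -> outside (row miss)
  C: rows 4-6 cols 4-6 z=7 -> covers; best now A (z=4)
  D: rows 1-5 cols 8-9 -> outside (col miss)
  E: rows 1-2 cols 8-9 -> outside (row miss)
Winner: A at z=4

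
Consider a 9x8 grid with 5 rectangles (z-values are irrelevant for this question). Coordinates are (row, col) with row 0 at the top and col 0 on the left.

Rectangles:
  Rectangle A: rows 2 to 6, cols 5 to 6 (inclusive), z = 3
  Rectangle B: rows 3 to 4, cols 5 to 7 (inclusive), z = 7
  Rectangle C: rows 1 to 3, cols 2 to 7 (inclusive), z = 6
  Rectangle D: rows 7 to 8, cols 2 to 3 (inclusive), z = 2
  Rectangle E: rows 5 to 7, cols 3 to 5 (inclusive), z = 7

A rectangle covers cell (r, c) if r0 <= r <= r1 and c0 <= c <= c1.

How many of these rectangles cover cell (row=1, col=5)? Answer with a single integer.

Check cell (1,5):
  A: rows 2-6 cols 5-6 -> outside (row miss)
  B: rows 3-4 cols 5-7 -> outside (row miss)
  C: rows 1-3 cols 2-7 -> covers
  D: rows 7-8 cols 2-3 -> outside (row miss)
  E: rows 5-7 cols 3-5 -> outside (row miss)
Count covering = 1

Answer: 1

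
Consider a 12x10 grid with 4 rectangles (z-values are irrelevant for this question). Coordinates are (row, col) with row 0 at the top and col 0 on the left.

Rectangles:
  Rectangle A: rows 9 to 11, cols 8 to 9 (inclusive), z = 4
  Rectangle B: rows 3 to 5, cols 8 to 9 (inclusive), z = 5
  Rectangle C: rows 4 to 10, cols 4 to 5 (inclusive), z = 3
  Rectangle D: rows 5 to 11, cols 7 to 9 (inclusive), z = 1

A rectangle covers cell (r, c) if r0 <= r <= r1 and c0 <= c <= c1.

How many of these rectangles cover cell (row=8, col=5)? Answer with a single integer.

Check cell (8,5):
  A: rows 9-11 cols 8-9 -> outside (row miss)
  B: rows 3-5 cols 8-9 -> outside (row miss)
  C: rows 4-10 cols 4-5 -> covers
  D: rows 5-11 cols 7-9 -> outside (col miss)
Count covering = 1

Answer: 1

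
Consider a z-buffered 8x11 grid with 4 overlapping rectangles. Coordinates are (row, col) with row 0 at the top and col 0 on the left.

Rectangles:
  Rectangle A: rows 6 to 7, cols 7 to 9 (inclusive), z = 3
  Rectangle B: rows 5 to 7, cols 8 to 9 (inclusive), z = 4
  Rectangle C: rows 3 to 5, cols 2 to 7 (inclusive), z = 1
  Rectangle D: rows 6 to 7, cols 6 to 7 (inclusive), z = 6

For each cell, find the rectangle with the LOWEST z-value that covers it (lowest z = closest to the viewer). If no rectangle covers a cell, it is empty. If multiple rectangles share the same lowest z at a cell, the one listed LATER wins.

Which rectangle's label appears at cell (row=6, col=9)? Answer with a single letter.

Check cell (6,9):
  A: rows 6-7 cols 7-9 z=3 -> covers; best now A (z=3)
  B: rows 5-7 cols 8-9 z=4 -> covers; best now A (z=3)
  C: rows 3-5 cols 2-7 -> outside (row miss)
  D: rows 6-7 cols 6-7 -> outside (col miss)
Winner: A at z=3

Answer: A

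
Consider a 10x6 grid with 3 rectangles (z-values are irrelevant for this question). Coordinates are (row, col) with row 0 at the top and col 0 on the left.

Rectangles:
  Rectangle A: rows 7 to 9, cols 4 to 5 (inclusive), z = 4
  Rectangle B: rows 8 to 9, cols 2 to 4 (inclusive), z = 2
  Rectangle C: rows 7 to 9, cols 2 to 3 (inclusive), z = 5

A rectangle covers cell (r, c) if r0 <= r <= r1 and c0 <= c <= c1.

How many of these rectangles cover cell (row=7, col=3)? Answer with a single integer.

Check cell (7,3):
  A: rows 7-9 cols 4-5 -> outside (col miss)
  B: rows 8-9 cols 2-4 -> outside (row miss)
  C: rows 7-9 cols 2-3 -> covers
Count covering = 1

Answer: 1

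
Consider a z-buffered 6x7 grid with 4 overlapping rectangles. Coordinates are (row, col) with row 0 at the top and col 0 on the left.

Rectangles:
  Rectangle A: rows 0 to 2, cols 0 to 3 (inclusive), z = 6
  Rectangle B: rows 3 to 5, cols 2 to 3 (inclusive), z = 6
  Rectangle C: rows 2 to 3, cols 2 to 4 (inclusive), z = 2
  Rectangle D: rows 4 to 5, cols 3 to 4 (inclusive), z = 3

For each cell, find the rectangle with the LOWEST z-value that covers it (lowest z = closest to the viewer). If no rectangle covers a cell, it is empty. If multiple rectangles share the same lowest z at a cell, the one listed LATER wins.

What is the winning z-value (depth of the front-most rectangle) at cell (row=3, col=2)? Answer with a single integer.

Check cell (3,2):
  A: rows 0-2 cols 0-3 -> outside (row miss)
  B: rows 3-5 cols 2-3 z=6 -> covers; best now B (z=6)
  C: rows 2-3 cols 2-4 z=2 -> covers; best now C (z=2)
  D: rows 4-5 cols 3-4 -> outside (row miss)
Winner: C at z=2

Answer: 2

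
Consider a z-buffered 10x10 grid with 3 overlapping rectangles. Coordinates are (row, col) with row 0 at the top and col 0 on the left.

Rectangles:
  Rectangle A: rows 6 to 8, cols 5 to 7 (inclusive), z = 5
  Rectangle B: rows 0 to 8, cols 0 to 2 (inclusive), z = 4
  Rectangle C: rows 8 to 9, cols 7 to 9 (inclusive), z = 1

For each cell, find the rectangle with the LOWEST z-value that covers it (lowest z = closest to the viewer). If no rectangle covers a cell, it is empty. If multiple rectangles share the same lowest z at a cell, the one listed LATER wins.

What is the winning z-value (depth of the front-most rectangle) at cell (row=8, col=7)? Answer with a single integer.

Answer: 1

Derivation:
Check cell (8,7):
  A: rows 6-8 cols 5-7 z=5 -> covers; best now A (z=5)
  B: rows 0-8 cols 0-2 -> outside (col miss)
  C: rows 8-9 cols 7-9 z=1 -> covers; best now C (z=1)
Winner: C at z=1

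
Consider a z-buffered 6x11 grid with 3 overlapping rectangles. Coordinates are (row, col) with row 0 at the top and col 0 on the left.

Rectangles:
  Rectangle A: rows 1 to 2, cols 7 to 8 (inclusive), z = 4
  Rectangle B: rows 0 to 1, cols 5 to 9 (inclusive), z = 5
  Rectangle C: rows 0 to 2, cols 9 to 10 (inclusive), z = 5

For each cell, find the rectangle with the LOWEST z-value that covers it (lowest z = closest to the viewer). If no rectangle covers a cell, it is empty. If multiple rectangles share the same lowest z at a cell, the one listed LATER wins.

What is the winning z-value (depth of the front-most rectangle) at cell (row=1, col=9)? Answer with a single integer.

Check cell (1,9):
  A: rows 1-2 cols 7-8 -> outside (col miss)
  B: rows 0-1 cols 5-9 z=5 -> covers; best now B (z=5)
  C: rows 0-2 cols 9-10 z=5 -> covers; best now C (z=5)
Winner: C at z=5

Answer: 5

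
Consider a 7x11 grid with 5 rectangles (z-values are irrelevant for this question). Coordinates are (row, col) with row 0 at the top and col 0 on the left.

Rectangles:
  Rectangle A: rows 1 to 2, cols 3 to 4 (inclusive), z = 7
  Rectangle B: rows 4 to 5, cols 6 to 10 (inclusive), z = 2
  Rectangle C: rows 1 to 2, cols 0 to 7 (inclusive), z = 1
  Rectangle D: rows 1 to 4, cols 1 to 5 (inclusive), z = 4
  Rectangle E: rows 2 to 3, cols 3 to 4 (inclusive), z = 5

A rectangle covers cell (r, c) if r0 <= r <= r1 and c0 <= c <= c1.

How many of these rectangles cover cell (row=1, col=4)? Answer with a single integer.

Check cell (1,4):
  A: rows 1-2 cols 3-4 -> covers
  B: rows 4-5 cols 6-10 -> outside (row miss)
  C: rows 1-2 cols 0-7 -> covers
  D: rows 1-4 cols 1-5 -> covers
  E: rows 2-3 cols 3-4 -> outside (row miss)
Count covering = 3

Answer: 3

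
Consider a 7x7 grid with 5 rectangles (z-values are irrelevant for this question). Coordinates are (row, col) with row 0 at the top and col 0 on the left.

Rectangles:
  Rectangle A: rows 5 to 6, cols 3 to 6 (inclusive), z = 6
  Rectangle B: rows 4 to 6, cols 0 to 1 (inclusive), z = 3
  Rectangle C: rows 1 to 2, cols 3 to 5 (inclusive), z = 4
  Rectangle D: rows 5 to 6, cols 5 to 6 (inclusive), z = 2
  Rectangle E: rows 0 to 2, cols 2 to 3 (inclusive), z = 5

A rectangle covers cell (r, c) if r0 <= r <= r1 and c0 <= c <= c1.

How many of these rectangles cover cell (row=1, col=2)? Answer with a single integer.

Answer: 1

Derivation:
Check cell (1,2):
  A: rows 5-6 cols 3-6 -> outside (row miss)
  B: rows 4-6 cols 0-1 -> outside (row miss)
  C: rows 1-2 cols 3-5 -> outside (col miss)
  D: rows 5-6 cols 5-6 -> outside (row miss)
  E: rows 0-2 cols 2-3 -> covers
Count covering = 1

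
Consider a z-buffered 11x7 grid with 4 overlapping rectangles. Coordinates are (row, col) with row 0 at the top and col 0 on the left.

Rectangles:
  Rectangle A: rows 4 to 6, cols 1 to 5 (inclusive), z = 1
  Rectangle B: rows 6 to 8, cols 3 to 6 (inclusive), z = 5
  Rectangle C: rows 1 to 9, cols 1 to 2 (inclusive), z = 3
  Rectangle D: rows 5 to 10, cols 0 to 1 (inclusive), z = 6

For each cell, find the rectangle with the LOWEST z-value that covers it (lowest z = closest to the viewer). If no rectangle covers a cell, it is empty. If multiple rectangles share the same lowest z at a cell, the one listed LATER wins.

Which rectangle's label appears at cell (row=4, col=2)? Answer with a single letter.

Answer: A

Derivation:
Check cell (4,2):
  A: rows 4-6 cols 1-5 z=1 -> covers; best now A (z=1)
  B: rows 6-8 cols 3-6 -> outside (row miss)
  C: rows 1-9 cols 1-2 z=3 -> covers; best now A (z=1)
  D: rows 5-10 cols 0-1 -> outside (row miss)
Winner: A at z=1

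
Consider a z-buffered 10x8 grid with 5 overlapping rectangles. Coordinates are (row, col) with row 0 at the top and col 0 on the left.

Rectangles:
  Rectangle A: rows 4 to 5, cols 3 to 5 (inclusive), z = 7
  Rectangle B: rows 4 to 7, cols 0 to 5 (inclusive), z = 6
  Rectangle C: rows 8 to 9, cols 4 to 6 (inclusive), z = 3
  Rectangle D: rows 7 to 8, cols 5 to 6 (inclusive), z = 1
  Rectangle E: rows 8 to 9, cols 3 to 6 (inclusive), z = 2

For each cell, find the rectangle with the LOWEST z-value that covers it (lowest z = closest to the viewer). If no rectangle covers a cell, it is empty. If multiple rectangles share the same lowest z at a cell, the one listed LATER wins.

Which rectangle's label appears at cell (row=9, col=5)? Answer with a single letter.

Answer: E

Derivation:
Check cell (9,5):
  A: rows 4-5 cols 3-5 -> outside (row miss)
  B: rows 4-7 cols 0-5 -> outside (row miss)
  C: rows 8-9 cols 4-6 z=3 -> covers; best now C (z=3)
  D: rows 7-8 cols 5-6 -> outside (row miss)
  E: rows 8-9 cols 3-6 z=2 -> covers; best now E (z=2)
Winner: E at z=2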